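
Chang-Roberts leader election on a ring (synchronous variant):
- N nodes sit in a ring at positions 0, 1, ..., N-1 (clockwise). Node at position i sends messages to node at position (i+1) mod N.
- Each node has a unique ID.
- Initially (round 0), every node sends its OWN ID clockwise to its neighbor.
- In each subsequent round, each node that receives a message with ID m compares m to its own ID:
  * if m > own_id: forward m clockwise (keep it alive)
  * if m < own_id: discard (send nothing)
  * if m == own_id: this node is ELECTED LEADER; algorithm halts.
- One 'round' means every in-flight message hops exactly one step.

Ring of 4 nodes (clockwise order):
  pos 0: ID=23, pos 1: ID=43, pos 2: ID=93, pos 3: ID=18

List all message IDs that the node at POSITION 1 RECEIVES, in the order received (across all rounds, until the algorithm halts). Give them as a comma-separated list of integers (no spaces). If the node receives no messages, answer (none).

Round 1: pos1(id43) recv 23: drop; pos2(id93) recv 43: drop; pos3(id18) recv 93: fwd; pos0(id23) recv 18: drop
Round 2: pos0(id23) recv 93: fwd
Round 3: pos1(id43) recv 93: fwd
Round 4: pos2(id93) recv 93: ELECTED

Answer: 23,93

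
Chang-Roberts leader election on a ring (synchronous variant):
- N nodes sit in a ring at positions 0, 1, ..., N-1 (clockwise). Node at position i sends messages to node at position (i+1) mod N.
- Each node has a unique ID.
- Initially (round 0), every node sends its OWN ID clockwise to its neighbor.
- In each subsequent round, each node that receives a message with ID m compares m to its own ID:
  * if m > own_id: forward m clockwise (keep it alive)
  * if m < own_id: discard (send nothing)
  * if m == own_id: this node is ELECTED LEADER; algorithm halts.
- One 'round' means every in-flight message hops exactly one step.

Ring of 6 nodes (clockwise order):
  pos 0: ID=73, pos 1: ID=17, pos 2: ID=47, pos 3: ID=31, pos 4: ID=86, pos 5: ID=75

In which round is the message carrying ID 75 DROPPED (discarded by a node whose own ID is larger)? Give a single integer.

Answer: 5

Derivation:
Round 1: pos1(id17) recv 73: fwd; pos2(id47) recv 17: drop; pos3(id31) recv 47: fwd; pos4(id86) recv 31: drop; pos5(id75) recv 86: fwd; pos0(id73) recv 75: fwd
Round 2: pos2(id47) recv 73: fwd; pos4(id86) recv 47: drop; pos0(id73) recv 86: fwd; pos1(id17) recv 75: fwd
Round 3: pos3(id31) recv 73: fwd; pos1(id17) recv 86: fwd; pos2(id47) recv 75: fwd
Round 4: pos4(id86) recv 73: drop; pos2(id47) recv 86: fwd; pos3(id31) recv 75: fwd
Round 5: pos3(id31) recv 86: fwd; pos4(id86) recv 75: drop
Round 6: pos4(id86) recv 86: ELECTED
Message ID 75 originates at pos 5; dropped at pos 4 in round 5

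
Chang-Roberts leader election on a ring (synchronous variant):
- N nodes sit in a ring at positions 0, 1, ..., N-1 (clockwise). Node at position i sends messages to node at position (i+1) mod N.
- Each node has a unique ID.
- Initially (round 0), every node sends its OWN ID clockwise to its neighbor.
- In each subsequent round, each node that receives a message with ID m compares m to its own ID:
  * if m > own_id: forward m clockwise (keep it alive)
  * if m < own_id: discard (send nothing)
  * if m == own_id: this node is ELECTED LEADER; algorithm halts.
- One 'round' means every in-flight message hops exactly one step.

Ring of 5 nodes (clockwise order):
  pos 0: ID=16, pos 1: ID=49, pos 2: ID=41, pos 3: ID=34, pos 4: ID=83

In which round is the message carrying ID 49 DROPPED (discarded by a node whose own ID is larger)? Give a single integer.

Round 1: pos1(id49) recv 16: drop; pos2(id41) recv 49: fwd; pos3(id34) recv 41: fwd; pos4(id83) recv 34: drop; pos0(id16) recv 83: fwd
Round 2: pos3(id34) recv 49: fwd; pos4(id83) recv 41: drop; pos1(id49) recv 83: fwd
Round 3: pos4(id83) recv 49: drop; pos2(id41) recv 83: fwd
Round 4: pos3(id34) recv 83: fwd
Round 5: pos4(id83) recv 83: ELECTED
Message ID 49 originates at pos 1; dropped at pos 4 in round 3

Answer: 3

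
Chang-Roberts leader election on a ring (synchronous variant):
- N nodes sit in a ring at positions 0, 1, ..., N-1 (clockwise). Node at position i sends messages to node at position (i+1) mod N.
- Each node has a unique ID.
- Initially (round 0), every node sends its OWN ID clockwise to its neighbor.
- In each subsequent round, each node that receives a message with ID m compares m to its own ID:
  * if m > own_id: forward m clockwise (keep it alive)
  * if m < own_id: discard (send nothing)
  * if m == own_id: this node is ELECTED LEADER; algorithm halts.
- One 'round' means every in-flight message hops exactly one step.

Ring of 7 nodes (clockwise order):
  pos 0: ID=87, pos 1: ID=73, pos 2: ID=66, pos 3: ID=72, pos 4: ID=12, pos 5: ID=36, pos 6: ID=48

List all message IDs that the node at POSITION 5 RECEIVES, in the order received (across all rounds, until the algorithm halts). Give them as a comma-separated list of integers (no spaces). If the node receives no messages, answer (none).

Round 1: pos1(id73) recv 87: fwd; pos2(id66) recv 73: fwd; pos3(id72) recv 66: drop; pos4(id12) recv 72: fwd; pos5(id36) recv 12: drop; pos6(id48) recv 36: drop; pos0(id87) recv 48: drop
Round 2: pos2(id66) recv 87: fwd; pos3(id72) recv 73: fwd; pos5(id36) recv 72: fwd
Round 3: pos3(id72) recv 87: fwd; pos4(id12) recv 73: fwd; pos6(id48) recv 72: fwd
Round 4: pos4(id12) recv 87: fwd; pos5(id36) recv 73: fwd; pos0(id87) recv 72: drop
Round 5: pos5(id36) recv 87: fwd; pos6(id48) recv 73: fwd
Round 6: pos6(id48) recv 87: fwd; pos0(id87) recv 73: drop
Round 7: pos0(id87) recv 87: ELECTED

Answer: 12,72,73,87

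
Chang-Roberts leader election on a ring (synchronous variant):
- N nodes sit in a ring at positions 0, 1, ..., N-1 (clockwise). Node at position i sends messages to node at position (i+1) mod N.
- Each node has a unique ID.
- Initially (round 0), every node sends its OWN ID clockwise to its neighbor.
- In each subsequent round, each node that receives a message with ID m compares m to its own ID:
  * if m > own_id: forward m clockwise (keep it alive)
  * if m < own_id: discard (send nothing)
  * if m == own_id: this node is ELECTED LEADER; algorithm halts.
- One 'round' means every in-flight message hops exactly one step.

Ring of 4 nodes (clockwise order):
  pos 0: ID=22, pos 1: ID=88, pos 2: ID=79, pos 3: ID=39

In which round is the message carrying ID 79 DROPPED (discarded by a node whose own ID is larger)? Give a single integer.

Round 1: pos1(id88) recv 22: drop; pos2(id79) recv 88: fwd; pos3(id39) recv 79: fwd; pos0(id22) recv 39: fwd
Round 2: pos3(id39) recv 88: fwd; pos0(id22) recv 79: fwd; pos1(id88) recv 39: drop
Round 3: pos0(id22) recv 88: fwd; pos1(id88) recv 79: drop
Round 4: pos1(id88) recv 88: ELECTED
Message ID 79 originates at pos 2; dropped at pos 1 in round 3

Answer: 3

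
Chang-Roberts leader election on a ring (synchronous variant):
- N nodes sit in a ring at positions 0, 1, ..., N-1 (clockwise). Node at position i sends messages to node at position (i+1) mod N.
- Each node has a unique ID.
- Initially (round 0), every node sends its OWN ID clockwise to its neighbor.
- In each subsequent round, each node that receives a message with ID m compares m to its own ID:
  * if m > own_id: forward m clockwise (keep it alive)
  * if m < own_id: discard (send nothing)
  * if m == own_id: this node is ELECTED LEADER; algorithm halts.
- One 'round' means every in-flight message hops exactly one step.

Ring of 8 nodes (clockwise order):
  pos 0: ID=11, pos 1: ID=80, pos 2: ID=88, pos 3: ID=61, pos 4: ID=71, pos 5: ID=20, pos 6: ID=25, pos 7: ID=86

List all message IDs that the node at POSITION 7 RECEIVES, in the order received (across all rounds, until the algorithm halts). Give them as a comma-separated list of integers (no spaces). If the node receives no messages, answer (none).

Round 1: pos1(id80) recv 11: drop; pos2(id88) recv 80: drop; pos3(id61) recv 88: fwd; pos4(id71) recv 61: drop; pos5(id20) recv 71: fwd; pos6(id25) recv 20: drop; pos7(id86) recv 25: drop; pos0(id11) recv 86: fwd
Round 2: pos4(id71) recv 88: fwd; pos6(id25) recv 71: fwd; pos1(id80) recv 86: fwd
Round 3: pos5(id20) recv 88: fwd; pos7(id86) recv 71: drop; pos2(id88) recv 86: drop
Round 4: pos6(id25) recv 88: fwd
Round 5: pos7(id86) recv 88: fwd
Round 6: pos0(id11) recv 88: fwd
Round 7: pos1(id80) recv 88: fwd
Round 8: pos2(id88) recv 88: ELECTED

Answer: 25,71,88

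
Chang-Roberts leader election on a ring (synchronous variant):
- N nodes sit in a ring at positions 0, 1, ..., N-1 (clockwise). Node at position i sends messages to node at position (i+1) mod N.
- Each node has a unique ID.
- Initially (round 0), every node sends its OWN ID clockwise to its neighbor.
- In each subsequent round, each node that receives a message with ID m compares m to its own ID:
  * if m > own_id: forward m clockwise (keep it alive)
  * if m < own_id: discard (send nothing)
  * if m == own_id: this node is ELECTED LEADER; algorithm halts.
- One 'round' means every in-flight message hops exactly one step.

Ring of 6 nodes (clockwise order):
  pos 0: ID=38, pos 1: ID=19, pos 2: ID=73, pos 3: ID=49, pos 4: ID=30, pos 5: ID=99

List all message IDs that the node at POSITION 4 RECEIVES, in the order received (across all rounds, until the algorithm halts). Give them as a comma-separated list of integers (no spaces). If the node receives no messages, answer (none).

Round 1: pos1(id19) recv 38: fwd; pos2(id73) recv 19: drop; pos3(id49) recv 73: fwd; pos4(id30) recv 49: fwd; pos5(id99) recv 30: drop; pos0(id38) recv 99: fwd
Round 2: pos2(id73) recv 38: drop; pos4(id30) recv 73: fwd; pos5(id99) recv 49: drop; pos1(id19) recv 99: fwd
Round 3: pos5(id99) recv 73: drop; pos2(id73) recv 99: fwd
Round 4: pos3(id49) recv 99: fwd
Round 5: pos4(id30) recv 99: fwd
Round 6: pos5(id99) recv 99: ELECTED

Answer: 49,73,99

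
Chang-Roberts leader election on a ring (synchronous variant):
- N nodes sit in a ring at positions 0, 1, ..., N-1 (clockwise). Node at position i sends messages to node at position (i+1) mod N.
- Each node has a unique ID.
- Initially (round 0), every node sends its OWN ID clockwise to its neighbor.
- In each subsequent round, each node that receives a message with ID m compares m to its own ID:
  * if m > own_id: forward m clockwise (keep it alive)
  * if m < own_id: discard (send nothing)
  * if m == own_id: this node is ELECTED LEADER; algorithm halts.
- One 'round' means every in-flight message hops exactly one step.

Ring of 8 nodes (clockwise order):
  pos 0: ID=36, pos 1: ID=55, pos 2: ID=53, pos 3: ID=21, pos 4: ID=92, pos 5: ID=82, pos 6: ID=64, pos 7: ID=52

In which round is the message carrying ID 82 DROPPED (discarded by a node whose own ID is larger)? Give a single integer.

Answer: 7

Derivation:
Round 1: pos1(id55) recv 36: drop; pos2(id53) recv 55: fwd; pos3(id21) recv 53: fwd; pos4(id92) recv 21: drop; pos5(id82) recv 92: fwd; pos6(id64) recv 82: fwd; pos7(id52) recv 64: fwd; pos0(id36) recv 52: fwd
Round 2: pos3(id21) recv 55: fwd; pos4(id92) recv 53: drop; pos6(id64) recv 92: fwd; pos7(id52) recv 82: fwd; pos0(id36) recv 64: fwd; pos1(id55) recv 52: drop
Round 3: pos4(id92) recv 55: drop; pos7(id52) recv 92: fwd; pos0(id36) recv 82: fwd; pos1(id55) recv 64: fwd
Round 4: pos0(id36) recv 92: fwd; pos1(id55) recv 82: fwd; pos2(id53) recv 64: fwd
Round 5: pos1(id55) recv 92: fwd; pos2(id53) recv 82: fwd; pos3(id21) recv 64: fwd
Round 6: pos2(id53) recv 92: fwd; pos3(id21) recv 82: fwd; pos4(id92) recv 64: drop
Round 7: pos3(id21) recv 92: fwd; pos4(id92) recv 82: drop
Round 8: pos4(id92) recv 92: ELECTED
Message ID 82 originates at pos 5; dropped at pos 4 in round 7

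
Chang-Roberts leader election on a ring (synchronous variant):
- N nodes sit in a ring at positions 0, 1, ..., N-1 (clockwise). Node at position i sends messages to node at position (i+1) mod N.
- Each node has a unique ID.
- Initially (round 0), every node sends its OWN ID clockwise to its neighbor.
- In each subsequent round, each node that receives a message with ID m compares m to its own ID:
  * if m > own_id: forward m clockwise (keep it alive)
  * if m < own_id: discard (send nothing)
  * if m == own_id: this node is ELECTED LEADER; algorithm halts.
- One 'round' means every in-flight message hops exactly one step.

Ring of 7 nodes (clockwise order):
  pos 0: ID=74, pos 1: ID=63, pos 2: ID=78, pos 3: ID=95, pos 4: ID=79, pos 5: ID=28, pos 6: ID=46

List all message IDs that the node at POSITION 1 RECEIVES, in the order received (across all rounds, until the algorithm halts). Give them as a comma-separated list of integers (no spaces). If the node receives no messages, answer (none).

Answer: 74,79,95

Derivation:
Round 1: pos1(id63) recv 74: fwd; pos2(id78) recv 63: drop; pos3(id95) recv 78: drop; pos4(id79) recv 95: fwd; pos5(id28) recv 79: fwd; pos6(id46) recv 28: drop; pos0(id74) recv 46: drop
Round 2: pos2(id78) recv 74: drop; pos5(id28) recv 95: fwd; pos6(id46) recv 79: fwd
Round 3: pos6(id46) recv 95: fwd; pos0(id74) recv 79: fwd
Round 4: pos0(id74) recv 95: fwd; pos1(id63) recv 79: fwd
Round 5: pos1(id63) recv 95: fwd; pos2(id78) recv 79: fwd
Round 6: pos2(id78) recv 95: fwd; pos3(id95) recv 79: drop
Round 7: pos3(id95) recv 95: ELECTED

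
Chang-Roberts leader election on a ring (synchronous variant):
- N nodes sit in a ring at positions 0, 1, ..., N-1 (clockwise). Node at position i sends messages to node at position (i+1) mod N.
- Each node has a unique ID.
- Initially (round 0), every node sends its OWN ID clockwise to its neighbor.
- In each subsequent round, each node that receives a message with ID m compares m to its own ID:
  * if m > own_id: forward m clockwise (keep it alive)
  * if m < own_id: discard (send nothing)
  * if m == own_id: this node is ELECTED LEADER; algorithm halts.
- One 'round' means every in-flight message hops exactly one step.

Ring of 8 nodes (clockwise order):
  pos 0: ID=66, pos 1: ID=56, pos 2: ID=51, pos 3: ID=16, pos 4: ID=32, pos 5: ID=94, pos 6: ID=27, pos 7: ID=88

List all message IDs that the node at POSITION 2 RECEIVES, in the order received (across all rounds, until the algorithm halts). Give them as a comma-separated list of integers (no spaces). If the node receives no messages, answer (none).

Round 1: pos1(id56) recv 66: fwd; pos2(id51) recv 56: fwd; pos3(id16) recv 51: fwd; pos4(id32) recv 16: drop; pos5(id94) recv 32: drop; pos6(id27) recv 94: fwd; pos7(id88) recv 27: drop; pos0(id66) recv 88: fwd
Round 2: pos2(id51) recv 66: fwd; pos3(id16) recv 56: fwd; pos4(id32) recv 51: fwd; pos7(id88) recv 94: fwd; pos1(id56) recv 88: fwd
Round 3: pos3(id16) recv 66: fwd; pos4(id32) recv 56: fwd; pos5(id94) recv 51: drop; pos0(id66) recv 94: fwd; pos2(id51) recv 88: fwd
Round 4: pos4(id32) recv 66: fwd; pos5(id94) recv 56: drop; pos1(id56) recv 94: fwd; pos3(id16) recv 88: fwd
Round 5: pos5(id94) recv 66: drop; pos2(id51) recv 94: fwd; pos4(id32) recv 88: fwd
Round 6: pos3(id16) recv 94: fwd; pos5(id94) recv 88: drop
Round 7: pos4(id32) recv 94: fwd
Round 8: pos5(id94) recv 94: ELECTED

Answer: 56,66,88,94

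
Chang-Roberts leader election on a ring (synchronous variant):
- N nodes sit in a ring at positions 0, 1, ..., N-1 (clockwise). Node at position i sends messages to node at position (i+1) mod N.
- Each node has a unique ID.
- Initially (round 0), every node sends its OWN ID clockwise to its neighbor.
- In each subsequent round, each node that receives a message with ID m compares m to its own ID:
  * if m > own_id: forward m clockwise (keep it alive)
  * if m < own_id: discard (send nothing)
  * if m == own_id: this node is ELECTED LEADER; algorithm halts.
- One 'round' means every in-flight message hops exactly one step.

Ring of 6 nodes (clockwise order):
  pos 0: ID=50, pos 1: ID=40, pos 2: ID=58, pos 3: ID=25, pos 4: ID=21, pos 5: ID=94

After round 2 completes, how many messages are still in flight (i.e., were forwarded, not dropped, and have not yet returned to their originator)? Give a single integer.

Answer: 2

Derivation:
Round 1: pos1(id40) recv 50: fwd; pos2(id58) recv 40: drop; pos3(id25) recv 58: fwd; pos4(id21) recv 25: fwd; pos5(id94) recv 21: drop; pos0(id50) recv 94: fwd
Round 2: pos2(id58) recv 50: drop; pos4(id21) recv 58: fwd; pos5(id94) recv 25: drop; pos1(id40) recv 94: fwd
After round 2: 2 messages still in flight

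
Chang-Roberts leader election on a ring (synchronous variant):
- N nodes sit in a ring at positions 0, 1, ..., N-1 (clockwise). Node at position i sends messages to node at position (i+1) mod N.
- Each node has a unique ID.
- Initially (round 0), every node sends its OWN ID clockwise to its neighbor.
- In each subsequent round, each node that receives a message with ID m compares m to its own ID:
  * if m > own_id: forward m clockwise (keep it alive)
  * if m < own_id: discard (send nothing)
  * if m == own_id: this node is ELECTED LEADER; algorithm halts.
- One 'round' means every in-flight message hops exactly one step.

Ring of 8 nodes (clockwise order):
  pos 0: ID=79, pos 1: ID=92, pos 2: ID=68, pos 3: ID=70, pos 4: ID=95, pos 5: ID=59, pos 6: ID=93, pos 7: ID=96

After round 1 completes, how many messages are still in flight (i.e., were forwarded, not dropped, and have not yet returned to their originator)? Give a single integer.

Answer: 3

Derivation:
Round 1: pos1(id92) recv 79: drop; pos2(id68) recv 92: fwd; pos3(id70) recv 68: drop; pos4(id95) recv 70: drop; pos5(id59) recv 95: fwd; pos6(id93) recv 59: drop; pos7(id96) recv 93: drop; pos0(id79) recv 96: fwd
After round 1: 3 messages still in flight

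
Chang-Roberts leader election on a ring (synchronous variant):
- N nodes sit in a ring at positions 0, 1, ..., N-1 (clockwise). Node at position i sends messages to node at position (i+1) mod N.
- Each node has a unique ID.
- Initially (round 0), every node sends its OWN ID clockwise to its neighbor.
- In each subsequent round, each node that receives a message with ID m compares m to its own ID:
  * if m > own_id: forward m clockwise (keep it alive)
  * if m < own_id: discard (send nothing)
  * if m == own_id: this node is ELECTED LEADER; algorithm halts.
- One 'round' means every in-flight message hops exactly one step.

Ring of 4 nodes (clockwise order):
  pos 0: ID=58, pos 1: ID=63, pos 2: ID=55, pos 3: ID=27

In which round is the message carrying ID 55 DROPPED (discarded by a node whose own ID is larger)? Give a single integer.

Round 1: pos1(id63) recv 58: drop; pos2(id55) recv 63: fwd; pos3(id27) recv 55: fwd; pos0(id58) recv 27: drop
Round 2: pos3(id27) recv 63: fwd; pos0(id58) recv 55: drop
Round 3: pos0(id58) recv 63: fwd
Round 4: pos1(id63) recv 63: ELECTED
Message ID 55 originates at pos 2; dropped at pos 0 in round 2

Answer: 2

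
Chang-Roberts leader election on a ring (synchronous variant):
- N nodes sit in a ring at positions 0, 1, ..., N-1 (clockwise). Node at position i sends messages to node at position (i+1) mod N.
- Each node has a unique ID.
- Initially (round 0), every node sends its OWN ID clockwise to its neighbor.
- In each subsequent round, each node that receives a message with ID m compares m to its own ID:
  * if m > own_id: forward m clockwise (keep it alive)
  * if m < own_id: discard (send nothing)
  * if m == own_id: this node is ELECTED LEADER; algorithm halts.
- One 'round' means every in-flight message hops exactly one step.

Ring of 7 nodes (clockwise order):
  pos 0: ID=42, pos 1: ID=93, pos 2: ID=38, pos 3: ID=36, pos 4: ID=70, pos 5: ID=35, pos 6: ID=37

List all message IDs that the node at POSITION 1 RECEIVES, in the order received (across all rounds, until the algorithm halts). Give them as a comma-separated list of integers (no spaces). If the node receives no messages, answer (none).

Round 1: pos1(id93) recv 42: drop; pos2(id38) recv 93: fwd; pos3(id36) recv 38: fwd; pos4(id70) recv 36: drop; pos5(id35) recv 70: fwd; pos6(id37) recv 35: drop; pos0(id42) recv 37: drop
Round 2: pos3(id36) recv 93: fwd; pos4(id70) recv 38: drop; pos6(id37) recv 70: fwd
Round 3: pos4(id70) recv 93: fwd; pos0(id42) recv 70: fwd
Round 4: pos5(id35) recv 93: fwd; pos1(id93) recv 70: drop
Round 5: pos6(id37) recv 93: fwd
Round 6: pos0(id42) recv 93: fwd
Round 7: pos1(id93) recv 93: ELECTED

Answer: 42,70,93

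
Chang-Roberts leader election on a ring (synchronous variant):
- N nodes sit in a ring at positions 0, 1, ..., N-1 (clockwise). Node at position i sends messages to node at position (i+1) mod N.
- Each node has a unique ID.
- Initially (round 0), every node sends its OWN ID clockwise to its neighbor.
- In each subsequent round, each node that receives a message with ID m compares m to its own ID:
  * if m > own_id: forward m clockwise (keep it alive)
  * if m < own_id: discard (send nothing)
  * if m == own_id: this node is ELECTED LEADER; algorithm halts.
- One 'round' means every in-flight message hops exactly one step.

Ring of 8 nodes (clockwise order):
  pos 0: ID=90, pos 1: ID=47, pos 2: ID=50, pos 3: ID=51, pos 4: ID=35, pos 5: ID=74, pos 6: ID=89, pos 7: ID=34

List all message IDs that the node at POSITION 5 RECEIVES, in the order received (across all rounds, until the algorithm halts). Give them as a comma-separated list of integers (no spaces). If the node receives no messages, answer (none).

Answer: 35,51,90

Derivation:
Round 1: pos1(id47) recv 90: fwd; pos2(id50) recv 47: drop; pos3(id51) recv 50: drop; pos4(id35) recv 51: fwd; pos5(id74) recv 35: drop; pos6(id89) recv 74: drop; pos7(id34) recv 89: fwd; pos0(id90) recv 34: drop
Round 2: pos2(id50) recv 90: fwd; pos5(id74) recv 51: drop; pos0(id90) recv 89: drop
Round 3: pos3(id51) recv 90: fwd
Round 4: pos4(id35) recv 90: fwd
Round 5: pos5(id74) recv 90: fwd
Round 6: pos6(id89) recv 90: fwd
Round 7: pos7(id34) recv 90: fwd
Round 8: pos0(id90) recv 90: ELECTED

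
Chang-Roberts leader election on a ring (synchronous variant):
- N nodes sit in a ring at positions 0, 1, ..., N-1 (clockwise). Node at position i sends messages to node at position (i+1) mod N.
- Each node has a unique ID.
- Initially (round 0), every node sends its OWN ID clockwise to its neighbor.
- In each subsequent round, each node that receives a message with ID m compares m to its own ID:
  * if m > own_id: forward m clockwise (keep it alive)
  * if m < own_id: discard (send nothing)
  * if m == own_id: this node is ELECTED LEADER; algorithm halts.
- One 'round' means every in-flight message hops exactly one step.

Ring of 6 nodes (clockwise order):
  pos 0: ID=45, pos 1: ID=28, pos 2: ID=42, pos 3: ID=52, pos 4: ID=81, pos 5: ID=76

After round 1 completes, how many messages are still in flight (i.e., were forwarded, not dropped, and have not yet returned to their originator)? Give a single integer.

Round 1: pos1(id28) recv 45: fwd; pos2(id42) recv 28: drop; pos3(id52) recv 42: drop; pos4(id81) recv 52: drop; pos5(id76) recv 81: fwd; pos0(id45) recv 76: fwd
After round 1: 3 messages still in flight

Answer: 3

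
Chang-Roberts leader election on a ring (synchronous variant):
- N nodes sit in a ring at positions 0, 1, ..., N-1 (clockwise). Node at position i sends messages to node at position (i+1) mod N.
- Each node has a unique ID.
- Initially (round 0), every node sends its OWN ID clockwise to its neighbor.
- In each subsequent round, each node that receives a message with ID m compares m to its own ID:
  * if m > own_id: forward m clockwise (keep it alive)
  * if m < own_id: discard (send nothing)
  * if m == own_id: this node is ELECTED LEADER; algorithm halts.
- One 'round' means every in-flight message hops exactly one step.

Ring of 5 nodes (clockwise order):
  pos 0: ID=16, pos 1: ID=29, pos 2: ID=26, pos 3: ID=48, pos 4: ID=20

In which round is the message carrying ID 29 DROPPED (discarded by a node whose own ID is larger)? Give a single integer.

Round 1: pos1(id29) recv 16: drop; pos2(id26) recv 29: fwd; pos3(id48) recv 26: drop; pos4(id20) recv 48: fwd; pos0(id16) recv 20: fwd
Round 2: pos3(id48) recv 29: drop; pos0(id16) recv 48: fwd; pos1(id29) recv 20: drop
Round 3: pos1(id29) recv 48: fwd
Round 4: pos2(id26) recv 48: fwd
Round 5: pos3(id48) recv 48: ELECTED
Message ID 29 originates at pos 1; dropped at pos 3 in round 2

Answer: 2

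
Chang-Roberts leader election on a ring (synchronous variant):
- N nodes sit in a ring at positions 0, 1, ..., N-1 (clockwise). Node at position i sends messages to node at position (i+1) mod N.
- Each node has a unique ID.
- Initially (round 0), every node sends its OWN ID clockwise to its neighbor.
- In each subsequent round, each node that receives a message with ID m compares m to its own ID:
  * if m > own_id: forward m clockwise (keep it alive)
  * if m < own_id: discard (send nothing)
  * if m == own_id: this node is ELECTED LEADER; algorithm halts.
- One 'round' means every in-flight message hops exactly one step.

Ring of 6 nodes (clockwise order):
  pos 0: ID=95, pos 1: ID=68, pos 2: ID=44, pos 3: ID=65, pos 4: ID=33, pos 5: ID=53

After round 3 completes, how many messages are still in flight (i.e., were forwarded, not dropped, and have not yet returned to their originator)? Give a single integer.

Round 1: pos1(id68) recv 95: fwd; pos2(id44) recv 68: fwd; pos3(id65) recv 44: drop; pos4(id33) recv 65: fwd; pos5(id53) recv 33: drop; pos0(id95) recv 53: drop
Round 2: pos2(id44) recv 95: fwd; pos3(id65) recv 68: fwd; pos5(id53) recv 65: fwd
Round 3: pos3(id65) recv 95: fwd; pos4(id33) recv 68: fwd; pos0(id95) recv 65: drop
After round 3: 2 messages still in flight

Answer: 2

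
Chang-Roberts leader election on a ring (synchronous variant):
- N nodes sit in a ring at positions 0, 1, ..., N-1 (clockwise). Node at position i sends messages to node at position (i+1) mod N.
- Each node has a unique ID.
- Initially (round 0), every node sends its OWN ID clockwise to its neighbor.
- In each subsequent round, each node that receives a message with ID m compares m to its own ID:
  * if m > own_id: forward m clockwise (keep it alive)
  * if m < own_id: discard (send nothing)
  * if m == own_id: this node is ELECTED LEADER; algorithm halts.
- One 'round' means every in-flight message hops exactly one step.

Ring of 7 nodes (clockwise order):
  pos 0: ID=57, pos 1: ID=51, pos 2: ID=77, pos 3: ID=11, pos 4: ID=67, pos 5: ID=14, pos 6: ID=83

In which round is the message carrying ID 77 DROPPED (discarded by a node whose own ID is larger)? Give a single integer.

Round 1: pos1(id51) recv 57: fwd; pos2(id77) recv 51: drop; pos3(id11) recv 77: fwd; pos4(id67) recv 11: drop; pos5(id14) recv 67: fwd; pos6(id83) recv 14: drop; pos0(id57) recv 83: fwd
Round 2: pos2(id77) recv 57: drop; pos4(id67) recv 77: fwd; pos6(id83) recv 67: drop; pos1(id51) recv 83: fwd
Round 3: pos5(id14) recv 77: fwd; pos2(id77) recv 83: fwd
Round 4: pos6(id83) recv 77: drop; pos3(id11) recv 83: fwd
Round 5: pos4(id67) recv 83: fwd
Round 6: pos5(id14) recv 83: fwd
Round 7: pos6(id83) recv 83: ELECTED
Message ID 77 originates at pos 2; dropped at pos 6 in round 4

Answer: 4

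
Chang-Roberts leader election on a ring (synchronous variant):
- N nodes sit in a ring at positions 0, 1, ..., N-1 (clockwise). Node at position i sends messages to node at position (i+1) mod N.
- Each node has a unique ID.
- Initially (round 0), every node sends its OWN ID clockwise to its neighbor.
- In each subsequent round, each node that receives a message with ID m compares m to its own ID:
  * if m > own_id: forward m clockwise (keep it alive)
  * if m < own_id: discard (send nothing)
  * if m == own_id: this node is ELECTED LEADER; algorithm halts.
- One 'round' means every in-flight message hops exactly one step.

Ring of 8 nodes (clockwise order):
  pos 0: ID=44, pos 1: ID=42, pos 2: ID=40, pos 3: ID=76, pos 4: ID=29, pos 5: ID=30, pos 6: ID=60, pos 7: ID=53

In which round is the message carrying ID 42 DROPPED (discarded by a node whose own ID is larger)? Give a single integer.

Answer: 2

Derivation:
Round 1: pos1(id42) recv 44: fwd; pos2(id40) recv 42: fwd; pos3(id76) recv 40: drop; pos4(id29) recv 76: fwd; pos5(id30) recv 29: drop; pos6(id60) recv 30: drop; pos7(id53) recv 60: fwd; pos0(id44) recv 53: fwd
Round 2: pos2(id40) recv 44: fwd; pos3(id76) recv 42: drop; pos5(id30) recv 76: fwd; pos0(id44) recv 60: fwd; pos1(id42) recv 53: fwd
Round 3: pos3(id76) recv 44: drop; pos6(id60) recv 76: fwd; pos1(id42) recv 60: fwd; pos2(id40) recv 53: fwd
Round 4: pos7(id53) recv 76: fwd; pos2(id40) recv 60: fwd; pos3(id76) recv 53: drop
Round 5: pos0(id44) recv 76: fwd; pos3(id76) recv 60: drop
Round 6: pos1(id42) recv 76: fwd
Round 7: pos2(id40) recv 76: fwd
Round 8: pos3(id76) recv 76: ELECTED
Message ID 42 originates at pos 1; dropped at pos 3 in round 2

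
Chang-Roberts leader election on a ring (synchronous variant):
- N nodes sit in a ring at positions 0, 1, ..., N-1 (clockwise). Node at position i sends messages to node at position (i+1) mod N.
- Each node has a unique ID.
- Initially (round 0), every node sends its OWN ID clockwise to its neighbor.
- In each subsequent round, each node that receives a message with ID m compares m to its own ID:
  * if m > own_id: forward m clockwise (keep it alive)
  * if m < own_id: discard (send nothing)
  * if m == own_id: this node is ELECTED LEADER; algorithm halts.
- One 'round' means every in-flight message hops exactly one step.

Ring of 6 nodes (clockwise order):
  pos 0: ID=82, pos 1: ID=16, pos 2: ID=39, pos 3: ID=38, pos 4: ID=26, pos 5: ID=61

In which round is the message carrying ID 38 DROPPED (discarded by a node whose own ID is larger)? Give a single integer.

Round 1: pos1(id16) recv 82: fwd; pos2(id39) recv 16: drop; pos3(id38) recv 39: fwd; pos4(id26) recv 38: fwd; pos5(id61) recv 26: drop; pos0(id82) recv 61: drop
Round 2: pos2(id39) recv 82: fwd; pos4(id26) recv 39: fwd; pos5(id61) recv 38: drop
Round 3: pos3(id38) recv 82: fwd; pos5(id61) recv 39: drop
Round 4: pos4(id26) recv 82: fwd
Round 5: pos5(id61) recv 82: fwd
Round 6: pos0(id82) recv 82: ELECTED
Message ID 38 originates at pos 3; dropped at pos 5 in round 2

Answer: 2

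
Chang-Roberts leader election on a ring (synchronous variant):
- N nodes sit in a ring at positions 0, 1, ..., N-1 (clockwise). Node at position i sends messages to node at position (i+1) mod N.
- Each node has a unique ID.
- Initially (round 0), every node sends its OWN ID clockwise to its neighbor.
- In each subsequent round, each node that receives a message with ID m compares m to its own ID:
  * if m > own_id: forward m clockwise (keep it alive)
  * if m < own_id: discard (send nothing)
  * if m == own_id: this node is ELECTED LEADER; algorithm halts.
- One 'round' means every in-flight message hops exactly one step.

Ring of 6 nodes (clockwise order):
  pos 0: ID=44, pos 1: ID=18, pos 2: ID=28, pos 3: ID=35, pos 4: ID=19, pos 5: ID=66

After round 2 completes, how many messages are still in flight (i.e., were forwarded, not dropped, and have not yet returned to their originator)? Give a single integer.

Round 1: pos1(id18) recv 44: fwd; pos2(id28) recv 18: drop; pos3(id35) recv 28: drop; pos4(id19) recv 35: fwd; pos5(id66) recv 19: drop; pos0(id44) recv 66: fwd
Round 2: pos2(id28) recv 44: fwd; pos5(id66) recv 35: drop; pos1(id18) recv 66: fwd
After round 2: 2 messages still in flight

Answer: 2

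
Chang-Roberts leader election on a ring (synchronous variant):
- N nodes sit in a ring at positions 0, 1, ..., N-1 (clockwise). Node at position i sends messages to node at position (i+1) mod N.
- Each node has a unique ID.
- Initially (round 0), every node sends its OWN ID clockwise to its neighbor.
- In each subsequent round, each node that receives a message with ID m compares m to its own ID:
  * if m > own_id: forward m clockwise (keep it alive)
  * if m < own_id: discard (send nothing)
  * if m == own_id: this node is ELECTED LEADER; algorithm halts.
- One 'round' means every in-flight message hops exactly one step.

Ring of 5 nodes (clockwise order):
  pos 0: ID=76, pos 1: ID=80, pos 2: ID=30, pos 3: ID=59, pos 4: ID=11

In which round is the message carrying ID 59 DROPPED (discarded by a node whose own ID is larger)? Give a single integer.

Round 1: pos1(id80) recv 76: drop; pos2(id30) recv 80: fwd; pos3(id59) recv 30: drop; pos4(id11) recv 59: fwd; pos0(id76) recv 11: drop
Round 2: pos3(id59) recv 80: fwd; pos0(id76) recv 59: drop
Round 3: pos4(id11) recv 80: fwd
Round 4: pos0(id76) recv 80: fwd
Round 5: pos1(id80) recv 80: ELECTED
Message ID 59 originates at pos 3; dropped at pos 0 in round 2

Answer: 2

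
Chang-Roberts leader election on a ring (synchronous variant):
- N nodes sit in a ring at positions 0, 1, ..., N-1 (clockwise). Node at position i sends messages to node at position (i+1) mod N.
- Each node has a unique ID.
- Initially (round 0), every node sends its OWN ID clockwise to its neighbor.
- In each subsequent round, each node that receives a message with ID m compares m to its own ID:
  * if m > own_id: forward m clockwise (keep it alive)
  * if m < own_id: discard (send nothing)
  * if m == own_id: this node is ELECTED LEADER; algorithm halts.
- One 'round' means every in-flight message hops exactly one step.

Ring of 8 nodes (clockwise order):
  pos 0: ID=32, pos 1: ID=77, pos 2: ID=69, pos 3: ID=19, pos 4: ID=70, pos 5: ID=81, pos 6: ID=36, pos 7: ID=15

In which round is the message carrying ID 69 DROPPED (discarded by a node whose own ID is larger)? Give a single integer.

Round 1: pos1(id77) recv 32: drop; pos2(id69) recv 77: fwd; pos3(id19) recv 69: fwd; pos4(id70) recv 19: drop; pos5(id81) recv 70: drop; pos6(id36) recv 81: fwd; pos7(id15) recv 36: fwd; pos0(id32) recv 15: drop
Round 2: pos3(id19) recv 77: fwd; pos4(id70) recv 69: drop; pos7(id15) recv 81: fwd; pos0(id32) recv 36: fwd
Round 3: pos4(id70) recv 77: fwd; pos0(id32) recv 81: fwd; pos1(id77) recv 36: drop
Round 4: pos5(id81) recv 77: drop; pos1(id77) recv 81: fwd
Round 5: pos2(id69) recv 81: fwd
Round 6: pos3(id19) recv 81: fwd
Round 7: pos4(id70) recv 81: fwd
Round 8: pos5(id81) recv 81: ELECTED
Message ID 69 originates at pos 2; dropped at pos 4 in round 2

Answer: 2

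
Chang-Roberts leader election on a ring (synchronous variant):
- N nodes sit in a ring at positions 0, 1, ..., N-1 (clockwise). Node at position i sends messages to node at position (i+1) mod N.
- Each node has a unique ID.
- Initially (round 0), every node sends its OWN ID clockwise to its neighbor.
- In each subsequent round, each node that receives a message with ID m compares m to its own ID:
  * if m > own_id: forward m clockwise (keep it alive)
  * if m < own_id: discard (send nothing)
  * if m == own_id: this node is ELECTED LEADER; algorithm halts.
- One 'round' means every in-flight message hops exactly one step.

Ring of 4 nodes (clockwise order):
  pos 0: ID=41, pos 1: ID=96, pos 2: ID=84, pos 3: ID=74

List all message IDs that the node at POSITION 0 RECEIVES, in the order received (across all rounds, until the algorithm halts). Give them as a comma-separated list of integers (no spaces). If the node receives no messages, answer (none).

Answer: 74,84,96

Derivation:
Round 1: pos1(id96) recv 41: drop; pos2(id84) recv 96: fwd; pos3(id74) recv 84: fwd; pos0(id41) recv 74: fwd
Round 2: pos3(id74) recv 96: fwd; pos0(id41) recv 84: fwd; pos1(id96) recv 74: drop
Round 3: pos0(id41) recv 96: fwd; pos1(id96) recv 84: drop
Round 4: pos1(id96) recv 96: ELECTED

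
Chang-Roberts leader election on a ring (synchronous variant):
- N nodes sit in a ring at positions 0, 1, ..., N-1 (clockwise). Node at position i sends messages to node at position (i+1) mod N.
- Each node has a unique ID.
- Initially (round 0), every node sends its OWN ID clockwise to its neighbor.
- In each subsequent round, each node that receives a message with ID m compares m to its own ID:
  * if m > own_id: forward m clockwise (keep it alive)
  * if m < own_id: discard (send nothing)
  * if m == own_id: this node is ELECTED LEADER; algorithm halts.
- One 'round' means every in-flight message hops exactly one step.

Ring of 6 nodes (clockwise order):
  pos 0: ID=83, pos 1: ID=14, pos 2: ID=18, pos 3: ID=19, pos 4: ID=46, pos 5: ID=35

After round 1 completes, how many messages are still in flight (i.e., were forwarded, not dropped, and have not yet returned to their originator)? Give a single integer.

Answer: 2

Derivation:
Round 1: pos1(id14) recv 83: fwd; pos2(id18) recv 14: drop; pos3(id19) recv 18: drop; pos4(id46) recv 19: drop; pos5(id35) recv 46: fwd; pos0(id83) recv 35: drop
After round 1: 2 messages still in flight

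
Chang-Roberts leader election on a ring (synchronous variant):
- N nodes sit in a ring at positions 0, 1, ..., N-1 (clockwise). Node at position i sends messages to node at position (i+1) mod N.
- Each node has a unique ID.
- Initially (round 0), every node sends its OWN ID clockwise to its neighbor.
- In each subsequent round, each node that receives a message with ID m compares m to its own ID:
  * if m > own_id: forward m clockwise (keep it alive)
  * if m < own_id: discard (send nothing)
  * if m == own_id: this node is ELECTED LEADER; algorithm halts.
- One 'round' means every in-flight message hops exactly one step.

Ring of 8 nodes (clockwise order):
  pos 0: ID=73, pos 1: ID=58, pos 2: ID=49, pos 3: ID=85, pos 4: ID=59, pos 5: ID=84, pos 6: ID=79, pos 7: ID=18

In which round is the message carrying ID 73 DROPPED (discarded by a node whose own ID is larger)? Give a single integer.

Answer: 3

Derivation:
Round 1: pos1(id58) recv 73: fwd; pos2(id49) recv 58: fwd; pos3(id85) recv 49: drop; pos4(id59) recv 85: fwd; pos5(id84) recv 59: drop; pos6(id79) recv 84: fwd; pos7(id18) recv 79: fwd; pos0(id73) recv 18: drop
Round 2: pos2(id49) recv 73: fwd; pos3(id85) recv 58: drop; pos5(id84) recv 85: fwd; pos7(id18) recv 84: fwd; pos0(id73) recv 79: fwd
Round 3: pos3(id85) recv 73: drop; pos6(id79) recv 85: fwd; pos0(id73) recv 84: fwd; pos1(id58) recv 79: fwd
Round 4: pos7(id18) recv 85: fwd; pos1(id58) recv 84: fwd; pos2(id49) recv 79: fwd
Round 5: pos0(id73) recv 85: fwd; pos2(id49) recv 84: fwd; pos3(id85) recv 79: drop
Round 6: pos1(id58) recv 85: fwd; pos3(id85) recv 84: drop
Round 7: pos2(id49) recv 85: fwd
Round 8: pos3(id85) recv 85: ELECTED
Message ID 73 originates at pos 0; dropped at pos 3 in round 3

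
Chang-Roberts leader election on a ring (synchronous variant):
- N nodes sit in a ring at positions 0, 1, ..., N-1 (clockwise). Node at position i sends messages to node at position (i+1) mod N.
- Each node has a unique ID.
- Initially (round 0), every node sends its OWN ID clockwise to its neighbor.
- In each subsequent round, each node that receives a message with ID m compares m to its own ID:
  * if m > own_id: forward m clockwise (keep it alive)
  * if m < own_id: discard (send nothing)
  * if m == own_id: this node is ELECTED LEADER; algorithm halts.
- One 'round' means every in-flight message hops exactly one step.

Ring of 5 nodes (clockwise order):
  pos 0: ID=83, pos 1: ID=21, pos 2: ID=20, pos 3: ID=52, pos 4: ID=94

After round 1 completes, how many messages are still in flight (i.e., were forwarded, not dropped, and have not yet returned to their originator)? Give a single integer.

Answer: 3

Derivation:
Round 1: pos1(id21) recv 83: fwd; pos2(id20) recv 21: fwd; pos3(id52) recv 20: drop; pos4(id94) recv 52: drop; pos0(id83) recv 94: fwd
After round 1: 3 messages still in flight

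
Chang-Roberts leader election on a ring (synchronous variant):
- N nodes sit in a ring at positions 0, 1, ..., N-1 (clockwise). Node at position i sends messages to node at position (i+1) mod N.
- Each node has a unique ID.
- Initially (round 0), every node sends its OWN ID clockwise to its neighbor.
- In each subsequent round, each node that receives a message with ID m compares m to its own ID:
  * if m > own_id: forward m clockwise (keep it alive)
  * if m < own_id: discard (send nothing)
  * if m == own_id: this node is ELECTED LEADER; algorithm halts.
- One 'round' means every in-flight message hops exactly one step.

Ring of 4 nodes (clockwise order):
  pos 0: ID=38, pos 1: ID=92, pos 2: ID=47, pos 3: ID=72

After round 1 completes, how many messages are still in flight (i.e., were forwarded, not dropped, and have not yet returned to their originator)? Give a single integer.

Round 1: pos1(id92) recv 38: drop; pos2(id47) recv 92: fwd; pos3(id72) recv 47: drop; pos0(id38) recv 72: fwd
After round 1: 2 messages still in flight

Answer: 2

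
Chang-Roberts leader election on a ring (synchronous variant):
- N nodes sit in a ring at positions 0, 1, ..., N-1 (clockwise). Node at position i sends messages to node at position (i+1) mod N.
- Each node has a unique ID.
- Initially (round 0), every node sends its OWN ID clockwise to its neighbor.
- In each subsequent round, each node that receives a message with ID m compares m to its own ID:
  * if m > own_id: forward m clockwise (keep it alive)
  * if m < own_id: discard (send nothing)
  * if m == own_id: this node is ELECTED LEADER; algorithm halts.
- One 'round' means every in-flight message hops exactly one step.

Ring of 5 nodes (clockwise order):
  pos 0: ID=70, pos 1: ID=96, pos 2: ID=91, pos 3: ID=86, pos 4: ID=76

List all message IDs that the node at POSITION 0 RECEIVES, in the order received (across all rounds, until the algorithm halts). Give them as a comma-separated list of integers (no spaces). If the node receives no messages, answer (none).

Answer: 76,86,91,96

Derivation:
Round 1: pos1(id96) recv 70: drop; pos2(id91) recv 96: fwd; pos3(id86) recv 91: fwd; pos4(id76) recv 86: fwd; pos0(id70) recv 76: fwd
Round 2: pos3(id86) recv 96: fwd; pos4(id76) recv 91: fwd; pos0(id70) recv 86: fwd; pos1(id96) recv 76: drop
Round 3: pos4(id76) recv 96: fwd; pos0(id70) recv 91: fwd; pos1(id96) recv 86: drop
Round 4: pos0(id70) recv 96: fwd; pos1(id96) recv 91: drop
Round 5: pos1(id96) recv 96: ELECTED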